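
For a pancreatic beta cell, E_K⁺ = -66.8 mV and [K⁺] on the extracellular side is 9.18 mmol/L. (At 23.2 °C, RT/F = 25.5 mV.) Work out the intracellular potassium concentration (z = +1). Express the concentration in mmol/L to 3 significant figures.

Nernst: E = (25.5/1) · ln([out]/[in]), so ln([out]/[in]) = -66.8 × 1 / 25.5 = -2.6196.
[out]/[in] = e^(-2.6196) = 0.07283.
[in] = 9.18 / 0.07283 = 126 mmol/L.

126 mmol/L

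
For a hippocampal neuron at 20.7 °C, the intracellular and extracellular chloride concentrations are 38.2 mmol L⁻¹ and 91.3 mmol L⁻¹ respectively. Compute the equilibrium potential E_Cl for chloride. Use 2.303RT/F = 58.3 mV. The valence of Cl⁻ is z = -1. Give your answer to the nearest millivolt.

-22 mV

E = (58.3/z) · log₁₀([Cl⁻]_out/[Cl⁻]_in) with z = -1.
For an anion, dividing by z = -1 reverses the sign.
= (58.3/-1) · log₁₀(91.3/38.2) = -58.30 · log₁₀(2.39)
= -58.30 · (0.3784) = -22.06 mV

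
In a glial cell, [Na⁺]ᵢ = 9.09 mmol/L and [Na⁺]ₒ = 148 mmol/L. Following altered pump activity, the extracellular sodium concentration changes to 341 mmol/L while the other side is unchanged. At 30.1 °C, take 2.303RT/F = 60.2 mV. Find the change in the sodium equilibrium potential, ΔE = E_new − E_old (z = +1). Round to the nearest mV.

22 mV

E_old = (60.2/1)·log₁₀(148/9.09) = 72.94 mV
E_new = (60.2/1)·log₁₀(341/9.09) = 94.77 mV
ΔE = 94.77 − (72.94) = 21.82 mV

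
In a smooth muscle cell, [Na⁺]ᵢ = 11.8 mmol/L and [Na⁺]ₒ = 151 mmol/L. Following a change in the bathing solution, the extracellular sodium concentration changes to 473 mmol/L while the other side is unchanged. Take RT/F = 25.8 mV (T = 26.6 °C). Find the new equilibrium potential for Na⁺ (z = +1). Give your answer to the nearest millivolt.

95 mV

After the shift: [Na⁺]_out = 473, [Na⁺]_in = 11.8 mmol/L.
E_new = (25.8/1)·ln(473/11.8) = 25.80 · (3.6910) = 95.23 mV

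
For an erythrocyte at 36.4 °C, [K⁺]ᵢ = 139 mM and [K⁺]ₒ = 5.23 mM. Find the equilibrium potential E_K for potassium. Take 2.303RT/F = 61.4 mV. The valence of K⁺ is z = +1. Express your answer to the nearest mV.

E = (61.4/z) · log₁₀([K⁺]_out/[K⁺]_in) with z = +1.
= (61.4/1) · log₁₀(5.23/139) = 61.40 · log₁₀(0.03763)
= 61.40 · (-1.4245) = -87.47 mV

-87 mV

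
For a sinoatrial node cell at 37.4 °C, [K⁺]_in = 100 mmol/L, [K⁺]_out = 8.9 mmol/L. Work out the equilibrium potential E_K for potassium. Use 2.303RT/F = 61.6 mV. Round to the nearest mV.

E = (61.6/z) · log₁₀([K⁺]_out/[K⁺]_in) with z = +1.
= (61.6/1) · log₁₀(8.9/100) = 61.60 · log₁₀(0.089)
= 61.60 · (-1.0506) = -64.72 mV

-65 mV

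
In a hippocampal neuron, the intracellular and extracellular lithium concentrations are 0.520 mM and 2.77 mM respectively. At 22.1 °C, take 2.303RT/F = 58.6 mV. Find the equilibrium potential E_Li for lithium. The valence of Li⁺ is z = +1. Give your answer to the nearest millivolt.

43 mV

E = (58.6/z) · log₁₀([Li⁺]_out/[Li⁺]_in) with z = +1.
= (58.6/1) · log₁₀(2.77/0.520) = 58.60 · log₁₀(5.327)
= 58.60 · (0.7265) = 42.57 mV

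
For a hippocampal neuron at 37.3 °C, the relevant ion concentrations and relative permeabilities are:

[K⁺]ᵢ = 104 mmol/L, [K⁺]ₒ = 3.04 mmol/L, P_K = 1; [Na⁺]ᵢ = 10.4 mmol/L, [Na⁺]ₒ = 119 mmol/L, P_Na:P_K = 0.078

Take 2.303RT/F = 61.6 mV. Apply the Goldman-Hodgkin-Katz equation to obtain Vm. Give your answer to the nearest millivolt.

Vm = 61.6 · log₁₀[(Σ P·[cation]ₒ + Σ P·[anion]ᵢ) / (Σ P·[cation]ᵢ + Σ P·[anion]ₒ)]
Numerator = 1×3.04 + 0.078×119 = 12.32
Denominator = 1×104 + 0.078×10.4 = 104.8
Vm = 61.6 · log₁₀(0.11756) = 61.6 × (-0.9297) = -57.27 mV

-57 mV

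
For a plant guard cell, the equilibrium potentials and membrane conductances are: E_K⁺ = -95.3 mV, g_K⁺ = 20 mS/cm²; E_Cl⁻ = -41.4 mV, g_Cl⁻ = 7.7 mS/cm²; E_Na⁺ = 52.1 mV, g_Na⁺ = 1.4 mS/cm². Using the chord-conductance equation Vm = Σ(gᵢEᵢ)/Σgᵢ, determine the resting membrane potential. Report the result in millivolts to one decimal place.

Σ gᵢEᵢ = 20·(-95.3) + 7.7·(-41.4) + 1.4·(52.1) = -2151.84
Σ gᵢ = 20 + 7.7 + 1.4 = 29.1
Vm = -2151.84 / 29.1 = -73.95 mV

-73.9 mV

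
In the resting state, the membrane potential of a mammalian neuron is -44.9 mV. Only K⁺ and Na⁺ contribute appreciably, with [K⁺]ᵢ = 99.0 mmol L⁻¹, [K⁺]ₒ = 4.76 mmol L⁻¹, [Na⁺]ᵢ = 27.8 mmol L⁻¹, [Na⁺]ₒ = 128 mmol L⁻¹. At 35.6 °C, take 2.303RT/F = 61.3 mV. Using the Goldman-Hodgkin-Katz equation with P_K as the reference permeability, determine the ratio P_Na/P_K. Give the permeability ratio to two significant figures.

Let α = P_Na/P_K. GHK: Vm = 61.3·log₁₀[(Kₒ + α·Naₒ)/(Kᵢ + α·Naᵢ)].
10^(Vm/61.3) = 10^(-44.9/61.3) = 0.18516
So 0.18516·(Kᵢ + α·Naᵢ) = Kₒ + α·Naₒ → α = (0.18516·99.0 − 4.76) / (128.0 − 0.18516·27.8)
α = (18.33 − 4.76) / (128.0 − 5.147) = 13.57/122.9 = 0.1105

0.11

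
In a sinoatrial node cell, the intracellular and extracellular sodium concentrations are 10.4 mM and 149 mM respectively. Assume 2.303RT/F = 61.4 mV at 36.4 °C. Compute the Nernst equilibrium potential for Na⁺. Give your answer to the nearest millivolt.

71 mV

E = (61.4/z) · log₁₀([Na⁺]_out/[Na⁺]_in) with z = +1.
= (61.4/1) · log₁₀(149/10.4) = 61.40 · log₁₀(14.33)
= 61.40 · (1.1562) = 70.99 mV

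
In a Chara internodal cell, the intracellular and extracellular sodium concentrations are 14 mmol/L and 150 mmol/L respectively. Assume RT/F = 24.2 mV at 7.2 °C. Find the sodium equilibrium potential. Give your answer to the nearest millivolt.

57 mV

E = (24.2/z) · ln([Na⁺]_out/[Na⁺]_in) with z = +1.
= (24.2/1) · ln(150/14) = 24.20 · ln(10.71)
= 24.20 · (2.3716) = 57.39 mV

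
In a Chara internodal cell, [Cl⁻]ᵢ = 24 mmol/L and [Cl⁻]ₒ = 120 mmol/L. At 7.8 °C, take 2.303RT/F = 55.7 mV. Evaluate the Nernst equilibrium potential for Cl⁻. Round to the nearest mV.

-39 mV

E = (55.7/z) · log₁₀([Cl⁻]_out/[Cl⁻]_in) with z = -1.
For an anion, dividing by z = -1 reverses the sign.
= (55.7/-1) · log₁₀(120/24) = -55.70 · log₁₀(5)
= -55.70 · (0.6990) = -38.93 mV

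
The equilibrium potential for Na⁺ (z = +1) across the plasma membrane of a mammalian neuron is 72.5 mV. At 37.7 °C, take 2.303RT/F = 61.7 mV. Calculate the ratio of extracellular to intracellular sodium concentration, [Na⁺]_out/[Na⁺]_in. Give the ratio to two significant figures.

log₁₀([out]/[in]) = E·z/(61.7) = 72.5 × 1 / 61.7 = 1.1750
[out]/[in] = 10^(1.1750) = 14.96

15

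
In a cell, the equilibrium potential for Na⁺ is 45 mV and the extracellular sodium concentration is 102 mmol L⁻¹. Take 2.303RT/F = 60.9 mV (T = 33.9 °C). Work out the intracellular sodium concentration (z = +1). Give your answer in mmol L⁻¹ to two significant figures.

19 mmol L⁻¹

Nernst: E = (60.9/1) · log₁₀([out]/[in]), so log₁₀([out]/[in]) = 45.0 × 1 / 60.9 = 0.7389.
[out]/[in] = 10^(0.7389) = 5.482.
[in] = 102 / 5.482 = 18.61 mmol L⁻¹.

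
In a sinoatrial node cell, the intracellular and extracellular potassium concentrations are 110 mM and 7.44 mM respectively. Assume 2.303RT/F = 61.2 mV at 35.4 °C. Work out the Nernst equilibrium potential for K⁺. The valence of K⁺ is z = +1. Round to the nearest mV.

E = (61.2/z) · log₁₀([K⁺]_out/[K⁺]_in) with z = +1.
= (61.2/1) · log₁₀(7.44/110) = 61.20 · log₁₀(0.06764)
= 61.20 · (-1.1698) = -71.59 mV

-72 mV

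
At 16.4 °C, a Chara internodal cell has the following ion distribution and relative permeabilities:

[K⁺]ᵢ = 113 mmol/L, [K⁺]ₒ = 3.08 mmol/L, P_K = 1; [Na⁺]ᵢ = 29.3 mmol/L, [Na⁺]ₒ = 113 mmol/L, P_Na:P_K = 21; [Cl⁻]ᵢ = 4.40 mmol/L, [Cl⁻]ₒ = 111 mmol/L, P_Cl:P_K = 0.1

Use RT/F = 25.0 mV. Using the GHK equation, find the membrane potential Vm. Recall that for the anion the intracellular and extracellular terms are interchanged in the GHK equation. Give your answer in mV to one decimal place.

Vm = 25.0 · ln[(Σ P·[cation]ₒ + Σ P·[anion]ᵢ) / (Σ P·[cation]ᵢ + Σ P·[anion]ₒ)]
Numerator = 1×3.08 + 21×113 + 0.1×4.40 = 2377
Denominator = 1×113 + 21×29.3 + 0.1×111 = 739.4
Vm = 25.0 · ln(3.2141) = 25.0 × (1.1676) = 29.19 mV

29.2 mV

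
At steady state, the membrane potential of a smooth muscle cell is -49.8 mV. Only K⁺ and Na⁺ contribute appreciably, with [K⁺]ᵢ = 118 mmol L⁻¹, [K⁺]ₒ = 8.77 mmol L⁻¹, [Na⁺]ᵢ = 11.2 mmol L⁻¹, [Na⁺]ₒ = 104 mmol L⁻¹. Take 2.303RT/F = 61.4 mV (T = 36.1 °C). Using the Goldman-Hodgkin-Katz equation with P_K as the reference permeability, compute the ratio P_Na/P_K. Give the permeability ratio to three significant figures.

0.0925

Let α = P_Na/P_K. GHK: Vm = 61.4·log₁₀[(Kₒ + α·Naₒ)/(Kᵢ + α·Naᵢ)].
10^(Vm/61.4) = 10^(-49.8/61.4) = 0.1545
So 0.1545·(Kᵢ + α·Naᵢ) = Kₒ + α·Naₒ → α = (0.1545·118.0 − 8.77) / (104.0 − 0.1545·11.2)
α = (18.23 − 8.77) / (104.0 − 1.73) = 9.461/102.3 = 0.09251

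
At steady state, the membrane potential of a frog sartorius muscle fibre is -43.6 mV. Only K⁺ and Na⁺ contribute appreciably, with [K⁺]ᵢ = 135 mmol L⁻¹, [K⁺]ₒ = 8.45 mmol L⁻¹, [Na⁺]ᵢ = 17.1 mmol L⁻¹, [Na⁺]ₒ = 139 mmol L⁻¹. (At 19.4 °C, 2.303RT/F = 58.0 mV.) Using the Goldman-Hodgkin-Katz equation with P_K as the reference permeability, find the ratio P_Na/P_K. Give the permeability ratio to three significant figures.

Let α = P_Na/P_K. GHK: Vm = 58.0·log₁₀[(Kₒ + α·Naₒ)/(Kᵢ + α·Naᵢ)].
10^(Vm/58.0) = 10^(-43.6/58.0) = 0.17712
So 0.17712·(Kᵢ + α·Naᵢ) = Kₒ + α·Naₒ → α = (0.17712·135.0 − 8.45) / (139.0 − 0.17712·17.1)
α = (23.91 − 8.45) / (139.0 − 3.029) = 15.46/136 = 0.1137

0.114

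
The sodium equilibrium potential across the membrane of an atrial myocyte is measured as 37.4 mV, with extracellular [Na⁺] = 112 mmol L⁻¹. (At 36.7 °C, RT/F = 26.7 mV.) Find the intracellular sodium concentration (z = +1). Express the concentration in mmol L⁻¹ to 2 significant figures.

Nernst: E = (26.7/1) · ln([out]/[in]), so ln([out]/[in]) = 37.4 × 1 / 26.7 = 1.4007.
[out]/[in] = e^(1.4007) = 4.058.
[in] = 112 / 4.058 = 27.6 mmol L⁻¹.

28 mmol L⁻¹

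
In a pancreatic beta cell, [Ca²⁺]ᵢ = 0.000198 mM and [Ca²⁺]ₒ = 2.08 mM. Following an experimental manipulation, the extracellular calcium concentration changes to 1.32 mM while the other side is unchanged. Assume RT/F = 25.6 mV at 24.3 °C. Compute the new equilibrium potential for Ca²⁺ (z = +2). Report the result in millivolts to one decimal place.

112.7 mV

After the shift: [Ca²⁺]_out = 1.32, [Ca²⁺]_in = 0.000198 mM.
E_new = (25.6/2)·ln(1.32/0.000198) = 12.80 · (8.8049) = 112.70 mV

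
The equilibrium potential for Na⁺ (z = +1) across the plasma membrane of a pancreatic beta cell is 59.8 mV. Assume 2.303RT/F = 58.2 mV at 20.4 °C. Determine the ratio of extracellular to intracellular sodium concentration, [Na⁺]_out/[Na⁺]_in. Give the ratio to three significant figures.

10.7

log₁₀([out]/[in]) = E·z/(58.2) = 59.8 × 1 / 58.2 = 1.0275
[out]/[in] = 10^(1.0275) = 10.65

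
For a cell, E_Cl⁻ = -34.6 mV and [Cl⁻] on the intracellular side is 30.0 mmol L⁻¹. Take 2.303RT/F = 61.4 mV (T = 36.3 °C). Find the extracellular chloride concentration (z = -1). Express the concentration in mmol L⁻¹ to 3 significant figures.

Nernst: E = (61.4/-1) · log₁₀([out]/[in]), so log₁₀([out]/[in]) = -34.6 × -1 / 61.4 = 0.5635.
[out]/[in] = 10^(0.5635) = 3.66.
[out] = 3.66 × 30.0 = 109.8 mmol L⁻¹.

110 mmol L⁻¹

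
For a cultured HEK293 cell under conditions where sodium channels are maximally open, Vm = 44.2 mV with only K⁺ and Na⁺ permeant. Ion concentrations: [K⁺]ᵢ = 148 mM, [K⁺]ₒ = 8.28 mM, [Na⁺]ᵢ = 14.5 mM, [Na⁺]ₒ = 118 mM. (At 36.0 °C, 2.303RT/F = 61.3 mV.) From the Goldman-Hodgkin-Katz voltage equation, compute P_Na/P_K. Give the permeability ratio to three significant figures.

Let α = P_Na/P_K. GHK: Vm = 61.3·log₁₀[(Kₒ + α·Naₒ)/(Kᵢ + α·Naᵢ)].
10^(Vm/61.3) = 10^(44.2/61.3) = 5.2607
So 5.2607·(Kᵢ + α·Naᵢ) = Kₒ + α·Naₒ → α = (5.2607·148.0 − 8.28) / (118.0 − 5.2607·14.5)
α = (778.6 − 8.28) / (118.0 − 76.28) = 770.3/41.72 = 18.46

18.5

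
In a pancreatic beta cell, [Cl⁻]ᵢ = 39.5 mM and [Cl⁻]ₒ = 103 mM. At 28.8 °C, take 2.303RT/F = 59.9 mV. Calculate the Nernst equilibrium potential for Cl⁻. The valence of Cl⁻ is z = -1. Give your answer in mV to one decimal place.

-24.9 mV

E = (59.9/z) · log₁₀([Cl⁻]_out/[Cl⁻]_in) with z = -1.
For an anion, dividing by z = -1 reverses the sign.
= (59.9/-1) · log₁₀(103/39.5) = -59.90 · log₁₀(2.608)
= -59.90 · (0.4162) = -24.93 mV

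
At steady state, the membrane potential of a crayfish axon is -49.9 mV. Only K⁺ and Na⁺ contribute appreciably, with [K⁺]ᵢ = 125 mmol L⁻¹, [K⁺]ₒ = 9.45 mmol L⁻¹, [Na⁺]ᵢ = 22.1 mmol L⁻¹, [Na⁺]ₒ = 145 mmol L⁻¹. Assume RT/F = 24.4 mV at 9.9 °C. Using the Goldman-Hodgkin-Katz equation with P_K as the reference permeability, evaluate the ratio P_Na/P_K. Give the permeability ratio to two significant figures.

0.047

Let α = P_Na/P_K. GHK: Vm = 24.4·ln[(Kₒ + α·Naₒ)/(Kᵢ + α·Naᵢ)].
e^(Vm/24.4) = e^(-49.9/24.4) = 0.12937
So 0.12937·(Kᵢ + α·Naᵢ) = Kₒ + α·Naₒ → α = (0.12937·125.0 − 9.45) / (145.0 − 0.12937·22.1)
α = (16.17 − 9.45) / (145.0 − 2.859) = 6.721/142.1 = 0.04729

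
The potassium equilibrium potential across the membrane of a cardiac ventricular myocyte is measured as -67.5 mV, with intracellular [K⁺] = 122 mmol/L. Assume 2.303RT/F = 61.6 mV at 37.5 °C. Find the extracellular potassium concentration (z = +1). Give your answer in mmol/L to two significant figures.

9.8 mmol/L

Nernst: E = (61.6/1) · log₁₀([out]/[in]), so log₁₀([out]/[in]) = -67.5 × 1 / 61.6 = -1.0958.
[out]/[in] = 10^(-1.0958) = 0.08021.
[out] = 0.08021 × 122 = 9.785 mmol/L.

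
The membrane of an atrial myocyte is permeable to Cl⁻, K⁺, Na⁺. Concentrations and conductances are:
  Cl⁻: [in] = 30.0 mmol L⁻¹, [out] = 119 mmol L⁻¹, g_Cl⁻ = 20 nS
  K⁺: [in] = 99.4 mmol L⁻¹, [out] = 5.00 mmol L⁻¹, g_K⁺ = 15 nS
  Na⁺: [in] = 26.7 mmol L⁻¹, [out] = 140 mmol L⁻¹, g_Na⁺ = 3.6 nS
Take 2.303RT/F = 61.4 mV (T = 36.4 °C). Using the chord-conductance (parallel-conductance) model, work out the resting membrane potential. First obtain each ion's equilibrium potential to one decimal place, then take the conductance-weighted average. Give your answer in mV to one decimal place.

-45.9 mV

E_Cl⁻ = (61.4/-1)·log₁₀(119/30.0) = -36.7 mV
E_K⁺ = (61.4/1)·log₁₀(5.00/99.4) = -79.7 mV
E_Na⁺ = (61.4/1)·log₁₀(140/26.7) = 44.2 mV
Vm = (Σ gᵢEᵢ)/(Σ gᵢ) = (20·-36.7 + 15·-79.7 + 3.6·44.2) / (20 + 15 + 3.6)
= -1770.38 / 38.6 = -45.86 mV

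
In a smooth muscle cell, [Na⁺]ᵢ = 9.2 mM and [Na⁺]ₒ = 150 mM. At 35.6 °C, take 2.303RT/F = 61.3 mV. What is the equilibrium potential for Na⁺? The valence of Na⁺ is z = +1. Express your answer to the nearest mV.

E = (61.3/z) · log₁₀([Na⁺]_out/[Na⁺]_in) with z = +1.
= (61.3/1) · log₁₀(150/9.2) = 61.30 · log₁₀(16.3)
= 61.30 · (1.2123) = 74.31 mV

74 mV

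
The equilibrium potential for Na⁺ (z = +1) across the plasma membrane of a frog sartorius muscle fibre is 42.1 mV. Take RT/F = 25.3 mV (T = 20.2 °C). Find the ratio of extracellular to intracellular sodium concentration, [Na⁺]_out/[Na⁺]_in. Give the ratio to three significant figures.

ln([out]/[in]) = E·z/(25.3) = 42.1 × 1 / 25.3 = 1.6640
[out]/[in] = e^(1.6640) = 5.281

5.28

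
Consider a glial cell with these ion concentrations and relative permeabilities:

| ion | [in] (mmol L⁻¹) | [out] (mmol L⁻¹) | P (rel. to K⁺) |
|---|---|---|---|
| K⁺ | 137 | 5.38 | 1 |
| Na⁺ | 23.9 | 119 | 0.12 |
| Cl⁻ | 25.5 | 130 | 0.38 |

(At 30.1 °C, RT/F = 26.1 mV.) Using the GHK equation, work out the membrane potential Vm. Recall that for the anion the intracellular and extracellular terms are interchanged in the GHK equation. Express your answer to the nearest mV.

-49 mV

Vm = 26.1 · ln[(Σ P·[cation]ₒ + Σ P·[anion]ᵢ) / (Σ P·[cation]ᵢ + Σ P·[anion]ₒ)]
Numerator = 1×5.38 + 0.12×119 + 0.38×25.5 = 29.35
Denominator = 1×137 + 0.12×23.9 + 0.38×130 = 189.3
Vm = 26.1 · ln(0.15507) = 26.1 × (-1.8639) = -48.65 mV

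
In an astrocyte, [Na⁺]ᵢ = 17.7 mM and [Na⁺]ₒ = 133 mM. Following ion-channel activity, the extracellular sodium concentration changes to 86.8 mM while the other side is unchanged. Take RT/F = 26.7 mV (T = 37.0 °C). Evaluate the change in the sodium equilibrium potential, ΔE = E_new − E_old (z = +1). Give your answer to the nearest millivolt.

E_old = (26.7/1)·ln(133/17.7) = 53.85 mV
E_new = (26.7/1)·ln(86.8/17.7) = 42.45 mV
ΔE = 42.45 − (53.85) = -11.39 mV

-11 mV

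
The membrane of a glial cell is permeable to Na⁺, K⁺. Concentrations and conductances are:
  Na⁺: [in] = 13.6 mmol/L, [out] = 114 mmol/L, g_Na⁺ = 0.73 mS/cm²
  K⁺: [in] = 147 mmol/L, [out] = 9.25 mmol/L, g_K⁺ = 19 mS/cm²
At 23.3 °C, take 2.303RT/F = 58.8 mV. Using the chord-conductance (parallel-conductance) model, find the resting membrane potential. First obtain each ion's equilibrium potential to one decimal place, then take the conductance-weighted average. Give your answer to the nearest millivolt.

E_Na⁺ = (58.8/1)·log₁₀(114/13.6) = 54.3 mV
E_K⁺ = (58.8/1)·log₁₀(9.25/147) = -70.6 mV
Vm = (Σ gᵢEᵢ)/(Σ gᵢ) = (0.73·54.3 + 19·-70.6) / (0.73 + 19)
= -1301.76 / 19.73 = -65.98 mV

-66 mV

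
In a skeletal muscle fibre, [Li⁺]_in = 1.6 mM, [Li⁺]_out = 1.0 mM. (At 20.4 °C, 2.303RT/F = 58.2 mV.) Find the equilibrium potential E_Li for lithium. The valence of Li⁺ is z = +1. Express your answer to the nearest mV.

E = (58.2/z) · log₁₀([Li⁺]_out/[Li⁺]_in) with z = +1.
= (58.2/1) · log₁₀(1.0/1.6) = 58.20 · log₁₀(0.625)
= 58.20 · (-0.2041) = -11.88 mV

-12 mV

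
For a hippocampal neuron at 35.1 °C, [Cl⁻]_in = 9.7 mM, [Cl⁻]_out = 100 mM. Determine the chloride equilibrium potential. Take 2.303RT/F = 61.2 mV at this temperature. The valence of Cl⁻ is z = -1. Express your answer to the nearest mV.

E = (61.2/z) · log₁₀([Cl⁻]_out/[Cl⁻]_in) with z = -1.
For an anion, dividing by z = -1 reverses the sign.
= (61.2/-1) · log₁₀(100/9.7) = -61.20 · log₁₀(10.31)
= -61.20 · (1.0132) = -62.01 mV

-62 mV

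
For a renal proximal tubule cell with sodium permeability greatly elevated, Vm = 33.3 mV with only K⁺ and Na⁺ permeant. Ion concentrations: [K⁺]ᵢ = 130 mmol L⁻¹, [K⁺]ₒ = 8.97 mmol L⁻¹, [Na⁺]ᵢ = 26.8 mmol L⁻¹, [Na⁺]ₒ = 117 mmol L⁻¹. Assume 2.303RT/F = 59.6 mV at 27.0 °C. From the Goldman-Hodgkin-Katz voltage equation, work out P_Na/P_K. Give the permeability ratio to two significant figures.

23

Let α = P_Na/P_K. GHK: Vm = 59.6·log₁₀[(Kₒ + α·Naₒ)/(Kᵢ + α·Naᵢ)].
10^(Vm/59.6) = 10^(33.3/59.6) = 3.6201
So 3.6201·(Kᵢ + α·Naᵢ) = Kₒ + α·Naₒ → α = (3.6201·130.0 − 8.97) / (117.0 − 3.6201·26.8)
α = (470.6 − 8.97) / (117.0 − 97.02) = 461.6/19.98 = 23.11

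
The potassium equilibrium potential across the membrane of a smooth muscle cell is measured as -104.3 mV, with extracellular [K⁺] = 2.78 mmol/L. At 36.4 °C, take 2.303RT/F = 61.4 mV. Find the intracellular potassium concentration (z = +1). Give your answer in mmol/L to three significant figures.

139 mmol/L

Nernst: E = (61.4/1) · log₁₀([out]/[in]), so log₁₀([out]/[in]) = -104.3 × 1 / 61.4 = -1.6987.
[out]/[in] = 10^(-1.6987) = 0.02001.
[in] = 2.78 / 0.02001 = 138.9 mmol/L.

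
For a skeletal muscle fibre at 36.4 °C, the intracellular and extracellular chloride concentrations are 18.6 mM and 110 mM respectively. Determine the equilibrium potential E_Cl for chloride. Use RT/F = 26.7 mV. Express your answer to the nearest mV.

-47 mV

E = (26.7/z) · ln([Cl⁻]_out/[Cl⁻]_in) with z = -1.
For an anion, dividing by z = -1 reverses the sign.
= (26.7/-1) · ln(110/18.6) = -26.70 · ln(5.914)
= -26.70 · (1.7773) = -47.45 mV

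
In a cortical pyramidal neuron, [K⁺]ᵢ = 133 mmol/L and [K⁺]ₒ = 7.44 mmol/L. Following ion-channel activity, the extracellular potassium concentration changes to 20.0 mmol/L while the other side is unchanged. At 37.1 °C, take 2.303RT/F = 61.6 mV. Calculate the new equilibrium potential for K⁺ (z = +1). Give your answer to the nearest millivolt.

-51 mV

After the shift: [K⁺]_out = 20.0, [K⁺]_in = 133 mmol/L.
E_new = (61.6/1)·log₁₀(20.0/133) = 61.60 · (-0.8228) = -50.69 mV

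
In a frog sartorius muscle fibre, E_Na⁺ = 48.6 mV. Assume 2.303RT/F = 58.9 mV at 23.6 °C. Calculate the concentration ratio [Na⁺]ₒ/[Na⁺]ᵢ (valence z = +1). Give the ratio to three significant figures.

6.69

log₁₀([out]/[in]) = E·z/(58.9) = 48.6 × 1 / 58.9 = 0.8251
[out]/[in] = 10^(0.8251) = 6.685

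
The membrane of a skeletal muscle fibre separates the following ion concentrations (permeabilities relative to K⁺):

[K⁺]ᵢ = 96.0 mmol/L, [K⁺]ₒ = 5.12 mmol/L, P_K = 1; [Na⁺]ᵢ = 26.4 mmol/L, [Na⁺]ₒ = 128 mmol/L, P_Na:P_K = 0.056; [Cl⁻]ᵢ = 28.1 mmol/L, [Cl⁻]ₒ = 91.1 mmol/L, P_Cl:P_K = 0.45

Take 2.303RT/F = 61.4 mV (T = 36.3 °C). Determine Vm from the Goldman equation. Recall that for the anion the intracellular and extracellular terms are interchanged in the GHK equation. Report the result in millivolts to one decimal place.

Vm = 61.4 · log₁₀[(Σ P·[cation]ₒ + Σ P·[anion]ᵢ) / (Σ P·[cation]ᵢ + Σ P·[anion]ₒ)]
Numerator = 1×5.12 + 0.056×128 + 0.45×28.1 = 24.93
Denominator = 1×96.0 + 0.056×26.4 + 0.45×91.1 = 138.5
Vm = 61.4 · log₁₀(0.18006) = 61.4 × (-0.7446) = -45.72 mV

-45.7 mV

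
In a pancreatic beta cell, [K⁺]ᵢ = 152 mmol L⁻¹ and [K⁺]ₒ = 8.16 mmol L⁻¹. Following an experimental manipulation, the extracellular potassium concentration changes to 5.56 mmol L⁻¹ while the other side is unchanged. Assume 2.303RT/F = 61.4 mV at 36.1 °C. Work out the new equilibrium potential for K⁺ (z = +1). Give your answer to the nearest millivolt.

After the shift: [K⁺]_out = 5.56, [K⁺]_in = 152 mmol L⁻¹.
E_new = (61.4/1)·log₁₀(5.56/152) = 61.40 · (-1.4368) = -88.22 mV

-88 mV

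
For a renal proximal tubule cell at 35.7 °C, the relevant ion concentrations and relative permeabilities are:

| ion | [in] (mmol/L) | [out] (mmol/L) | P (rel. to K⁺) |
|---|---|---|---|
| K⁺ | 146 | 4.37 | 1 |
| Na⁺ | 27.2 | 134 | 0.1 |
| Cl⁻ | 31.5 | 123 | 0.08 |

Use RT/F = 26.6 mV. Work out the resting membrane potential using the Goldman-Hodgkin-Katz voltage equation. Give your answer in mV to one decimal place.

-54.7 mV

Vm = 26.6 · ln[(Σ P·[cation]ₒ + Σ P·[anion]ᵢ) / (Σ P·[cation]ᵢ + Σ P·[anion]ₒ)]
Numerator = 1×4.37 + 0.1×134 + 0.08×31.5 = 20.29
Denominator = 1×146 + 0.1×27.2 + 0.08×123 = 158.6
Vm = 26.6 · ln(0.12796) = 26.6 × (-2.0560) = -54.69 mV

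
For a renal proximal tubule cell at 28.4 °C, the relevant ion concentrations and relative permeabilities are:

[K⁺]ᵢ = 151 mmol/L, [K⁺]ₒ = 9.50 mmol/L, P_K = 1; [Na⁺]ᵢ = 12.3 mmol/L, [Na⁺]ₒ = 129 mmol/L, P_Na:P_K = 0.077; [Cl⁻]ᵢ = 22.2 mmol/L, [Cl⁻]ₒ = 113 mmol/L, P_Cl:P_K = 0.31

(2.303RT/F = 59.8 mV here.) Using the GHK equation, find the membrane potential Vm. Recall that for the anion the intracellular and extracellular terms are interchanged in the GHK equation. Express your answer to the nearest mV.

-51 mV

Vm = 59.8 · log₁₀[(Σ P·[cation]ₒ + Σ P·[anion]ᵢ) / (Σ P·[cation]ᵢ + Σ P·[anion]ₒ)]
Numerator = 1×9.50 + 0.077×129 + 0.31×22.2 = 26.31
Denominator = 1×151 + 0.077×12.3 + 0.31×113 = 187
Vm = 59.8 · log₁₀(0.14074) = 59.8 × (-0.8516) = -50.92 mV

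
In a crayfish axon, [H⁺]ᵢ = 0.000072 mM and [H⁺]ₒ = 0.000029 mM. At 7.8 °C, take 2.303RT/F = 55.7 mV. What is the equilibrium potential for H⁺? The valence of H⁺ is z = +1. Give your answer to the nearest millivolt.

E = (55.7/z) · log₁₀([H⁺]_out/[H⁺]_in) with z = +1.
= (55.7/1) · log₁₀(0.000029/0.000072) = 55.70 · log₁₀(0.4028)
= 55.70 · (-0.3949) = -22.00 mV

-22 mV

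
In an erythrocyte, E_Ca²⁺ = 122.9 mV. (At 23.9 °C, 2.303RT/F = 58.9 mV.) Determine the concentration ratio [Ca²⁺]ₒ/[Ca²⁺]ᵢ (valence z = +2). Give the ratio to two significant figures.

15000

log₁₀([out]/[in]) = E·z/(58.9) = 122.9 × 2 / 58.9 = 4.1732
[out]/[in] = 10^(4.1732) = 1.49e+04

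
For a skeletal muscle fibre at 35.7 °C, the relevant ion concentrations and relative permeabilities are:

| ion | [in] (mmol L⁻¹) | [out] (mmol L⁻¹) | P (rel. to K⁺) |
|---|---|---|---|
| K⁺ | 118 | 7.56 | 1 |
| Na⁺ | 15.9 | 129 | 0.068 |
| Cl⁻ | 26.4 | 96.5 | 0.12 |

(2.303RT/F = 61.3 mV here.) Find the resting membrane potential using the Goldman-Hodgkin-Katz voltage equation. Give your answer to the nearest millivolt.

-51 mV

Vm = 61.3 · log₁₀[(Σ P·[cation]ₒ + Σ P·[anion]ᵢ) / (Σ P·[cation]ᵢ + Σ P·[anion]ₒ)]
Numerator = 1×7.56 + 0.068×129 + 0.12×26.4 = 19.5
Denominator = 1×118 + 0.068×15.9 + 0.12×96.5 = 130.7
Vm = 61.3 · log₁₀(0.14924) = 61.3 × (-0.8261) = -50.64 mV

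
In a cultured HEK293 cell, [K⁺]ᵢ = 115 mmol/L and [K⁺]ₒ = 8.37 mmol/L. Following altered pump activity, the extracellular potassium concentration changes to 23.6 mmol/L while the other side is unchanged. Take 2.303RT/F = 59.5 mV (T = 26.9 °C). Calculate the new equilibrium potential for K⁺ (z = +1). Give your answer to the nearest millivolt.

After the shift: [K⁺]_out = 23.6, [K⁺]_in = 115 mmol/L.
E_new = (59.5/1)·log₁₀(23.6/115) = 59.50 · (-0.6878) = -40.92 mV

-41 mV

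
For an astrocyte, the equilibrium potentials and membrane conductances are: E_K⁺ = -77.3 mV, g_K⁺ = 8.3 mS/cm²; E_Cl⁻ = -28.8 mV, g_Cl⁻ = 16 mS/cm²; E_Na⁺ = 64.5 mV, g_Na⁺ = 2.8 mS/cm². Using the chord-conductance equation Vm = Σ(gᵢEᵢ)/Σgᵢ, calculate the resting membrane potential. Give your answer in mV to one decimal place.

Σ gᵢEᵢ = 8.3·(-77.3) + 16·(-28.8) + 2.8·(64.5) = -921.79
Σ gᵢ = 8.3 + 16 + 2.8 = 27.1
Vm = -921.79 / 27.1 = -34.01 mV

-34.0 mV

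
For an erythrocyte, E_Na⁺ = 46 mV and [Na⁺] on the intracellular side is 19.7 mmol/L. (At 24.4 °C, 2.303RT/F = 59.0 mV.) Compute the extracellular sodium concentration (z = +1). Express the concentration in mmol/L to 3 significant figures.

Nernst: E = (59.0/1) · log₁₀([out]/[in]), so log₁₀([out]/[in]) = 46.0 × 1 / 59.0 = 0.7797.
[out]/[in] = 10^(0.7797) = 6.021.
[out] = 6.021 × 19.7 = 118.6 mmol/L.

119 mmol/L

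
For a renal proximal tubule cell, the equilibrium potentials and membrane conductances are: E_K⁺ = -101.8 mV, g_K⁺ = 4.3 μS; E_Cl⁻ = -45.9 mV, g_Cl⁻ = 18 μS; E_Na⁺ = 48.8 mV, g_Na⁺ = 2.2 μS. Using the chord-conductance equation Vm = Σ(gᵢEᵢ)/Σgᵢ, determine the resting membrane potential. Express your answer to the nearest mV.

-47 mV

Σ gᵢEᵢ = 4.3·(-101.8) + 18·(-45.9) + 2.2·(48.8) = -1156.58
Σ gᵢ = 4.3 + 18 + 2.2 = 24.5
Vm = -1156.58 / 24.5 = -47.21 mV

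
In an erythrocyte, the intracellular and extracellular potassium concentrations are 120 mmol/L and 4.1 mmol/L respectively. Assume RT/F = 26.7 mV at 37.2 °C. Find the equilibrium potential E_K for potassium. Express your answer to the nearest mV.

E = (26.7/z) · ln([K⁺]_out/[K⁺]_in) with z = +1.
= (26.7/1) · ln(4.1/120) = 26.70 · ln(0.03417)
= 26.70 · (-3.3765) = -90.15 mV

-90 mV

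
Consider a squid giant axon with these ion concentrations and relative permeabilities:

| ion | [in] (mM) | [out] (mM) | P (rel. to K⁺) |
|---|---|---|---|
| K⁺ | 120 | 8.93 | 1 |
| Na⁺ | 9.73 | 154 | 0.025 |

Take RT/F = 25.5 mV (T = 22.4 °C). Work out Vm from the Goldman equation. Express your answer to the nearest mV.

-57 mV

Vm = 25.5 · ln[(Σ P·[cation]ₒ + Σ P·[anion]ᵢ) / (Σ P·[cation]ᵢ + Σ P·[anion]ₒ)]
Numerator = 1×8.93 + 0.025×154 = 12.78
Denominator = 1×120 + 0.025×9.73 = 120.2
Vm = 25.5 · ln(0.10628) = 25.5 × (-2.2416) = -57.16 mV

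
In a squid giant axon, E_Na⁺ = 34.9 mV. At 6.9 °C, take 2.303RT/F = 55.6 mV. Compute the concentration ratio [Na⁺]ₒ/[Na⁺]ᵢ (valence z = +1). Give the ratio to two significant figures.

log₁₀([out]/[in]) = E·z/(55.6) = 34.9 × 1 / 55.6 = 0.6277
[out]/[in] = 10^(0.6277) = 4.243

4.2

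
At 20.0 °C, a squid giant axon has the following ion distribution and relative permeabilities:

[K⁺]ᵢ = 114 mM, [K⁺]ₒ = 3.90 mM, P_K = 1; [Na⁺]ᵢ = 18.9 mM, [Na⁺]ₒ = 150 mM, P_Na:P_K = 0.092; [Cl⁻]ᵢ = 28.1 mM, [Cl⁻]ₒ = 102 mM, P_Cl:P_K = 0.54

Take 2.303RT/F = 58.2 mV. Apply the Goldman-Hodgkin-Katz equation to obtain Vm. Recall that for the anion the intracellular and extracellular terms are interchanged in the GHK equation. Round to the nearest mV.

Vm = 58.2 · log₁₀[(Σ P·[cation]ₒ + Σ P·[anion]ᵢ) / (Σ P·[cation]ᵢ + Σ P·[anion]ₒ)]
Numerator = 1×3.90 + 0.092×150 + 0.54×28.1 = 32.87
Denominator = 1×114 + 0.092×18.9 + 0.54×102 = 170.8
Vm = 58.2 · log₁₀(0.19245) = 58.2 × (-0.7157) = -41.65 mV

-42 mV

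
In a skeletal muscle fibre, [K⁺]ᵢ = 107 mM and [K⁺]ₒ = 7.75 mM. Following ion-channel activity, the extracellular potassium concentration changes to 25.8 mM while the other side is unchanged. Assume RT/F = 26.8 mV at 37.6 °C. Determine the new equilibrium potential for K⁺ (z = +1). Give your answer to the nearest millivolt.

-38 mV

After the shift: [K⁺]_out = 25.8, [K⁺]_in = 107 mM.
E_new = (26.8/1)·ln(25.8/107) = 26.80 · (-1.4225) = -38.12 mV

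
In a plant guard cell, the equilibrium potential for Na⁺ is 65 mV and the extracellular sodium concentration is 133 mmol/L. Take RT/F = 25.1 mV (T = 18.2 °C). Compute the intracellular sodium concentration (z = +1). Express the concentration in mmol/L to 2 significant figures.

10 mmol/L

Nernst: E = (25.1/1) · ln([out]/[in]), so ln([out]/[in]) = 65.0 × 1 / 25.1 = 2.5896.
[out]/[in] = e^(2.5896) = 13.32.
[in] = 133 / 13.32 = 9.981 mmol/L.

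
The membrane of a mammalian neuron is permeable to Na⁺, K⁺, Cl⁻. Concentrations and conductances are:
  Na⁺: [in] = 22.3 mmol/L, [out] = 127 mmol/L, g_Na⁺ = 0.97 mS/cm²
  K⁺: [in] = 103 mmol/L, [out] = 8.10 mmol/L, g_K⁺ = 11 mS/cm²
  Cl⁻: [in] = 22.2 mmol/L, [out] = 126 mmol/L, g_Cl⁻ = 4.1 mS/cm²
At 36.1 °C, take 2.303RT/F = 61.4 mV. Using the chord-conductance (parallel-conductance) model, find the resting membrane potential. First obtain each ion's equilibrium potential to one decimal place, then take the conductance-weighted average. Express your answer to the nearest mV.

-55 mV

E_Na⁺ = (61.4/1)·log₁₀(127/22.3) = 46.4 mV
E_K⁺ = (61.4/1)·log₁₀(8.10/103) = -67.8 mV
E_Cl⁻ = (61.4/-1)·log₁₀(126/22.2) = -46.3 mV
Vm = (Σ gᵢEᵢ)/(Σ gᵢ) = (0.97·46.4 + 11·-67.8 + 4.1·-46.3) / (0.97 + 11 + 4.1)
= -890.62 / 16.07 = -55.42 mV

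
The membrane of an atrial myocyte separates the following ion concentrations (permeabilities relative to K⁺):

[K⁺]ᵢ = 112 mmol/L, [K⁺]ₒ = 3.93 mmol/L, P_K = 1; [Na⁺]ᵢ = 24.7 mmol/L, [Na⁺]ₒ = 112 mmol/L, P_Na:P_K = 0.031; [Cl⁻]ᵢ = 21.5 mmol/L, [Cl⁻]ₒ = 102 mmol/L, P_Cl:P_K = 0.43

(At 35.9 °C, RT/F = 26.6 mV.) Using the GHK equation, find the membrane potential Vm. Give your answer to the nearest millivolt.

-60 mV

Vm = 26.6 · ln[(Σ P·[cation]ₒ + Σ P·[anion]ᵢ) / (Σ P·[cation]ᵢ + Σ P·[anion]ₒ)]
Numerator = 1×3.93 + 0.031×112 + 0.43×21.5 = 16.65
Denominator = 1×112 + 0.031×24.7 + 0.43×102 = 156.6
Vm = 26.6 · ln(0.10629) = 26.6 × (-2.2416) = -59.63 mV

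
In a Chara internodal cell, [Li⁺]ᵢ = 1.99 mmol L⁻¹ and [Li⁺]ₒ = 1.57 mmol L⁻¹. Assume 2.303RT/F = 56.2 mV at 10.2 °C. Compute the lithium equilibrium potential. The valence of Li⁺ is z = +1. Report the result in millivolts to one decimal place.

-5.8 mV

E = (56.2/z) · log₁₀([Li⁺]_out/[Li⁺]_in) with z = +1.
= (56.2/1) · log₁₀(1.57/1.99) = 56.20 · log₁₀(0.7889)
= 56.20 · (-0.1030) = -5.79 mV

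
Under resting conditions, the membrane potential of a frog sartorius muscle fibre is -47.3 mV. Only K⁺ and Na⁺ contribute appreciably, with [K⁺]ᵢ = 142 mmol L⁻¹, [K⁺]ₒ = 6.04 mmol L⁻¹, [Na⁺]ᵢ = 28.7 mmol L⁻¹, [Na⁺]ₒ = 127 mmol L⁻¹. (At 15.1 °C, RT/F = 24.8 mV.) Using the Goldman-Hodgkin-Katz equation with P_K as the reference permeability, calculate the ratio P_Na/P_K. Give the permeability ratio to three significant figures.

Let α = P_Na/P_K. GHK: Vm = 24.8·ln[(Kₒ + α·Naₒ)/(Kᵢ + α·Naᵢ)].
e^(Vm/24.8) = e^(-47.3/24.8) = 0.14849
So 0.14849·(Kᵢ + α·Naᵢ) = Kₒ + α·Naₒ → α = (0.14849·142.0 − 6.04) / (127.0 − 0.14849·28.7)
α = (21.09 − 6.04) / (127.0 − 4.262) = 15.05/122.7 = 0.1226

0.123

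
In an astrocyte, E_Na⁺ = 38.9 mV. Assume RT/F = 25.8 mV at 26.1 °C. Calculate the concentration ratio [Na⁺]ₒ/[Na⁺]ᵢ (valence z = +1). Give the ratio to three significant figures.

4.52

ln([out]/[in]) = E·z/(25.8) = 38.9 × 1 / 25.8 = 1.5078
[out]/[in] = e^(1.5078) = 4.517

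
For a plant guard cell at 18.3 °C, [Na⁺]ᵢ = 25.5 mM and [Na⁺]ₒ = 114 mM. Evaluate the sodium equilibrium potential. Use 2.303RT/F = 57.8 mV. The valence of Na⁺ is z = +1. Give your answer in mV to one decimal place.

37.6 mV

E = (57.8/z) · log₁₀([Na⁺]_out/[Na⁺]_in) with z = +1.
= (57.8/1) · log₁₀(114/25.5) = 57.80 · log₁₀(4.471)
= 57.80 · (0.6504) = 37.59 mV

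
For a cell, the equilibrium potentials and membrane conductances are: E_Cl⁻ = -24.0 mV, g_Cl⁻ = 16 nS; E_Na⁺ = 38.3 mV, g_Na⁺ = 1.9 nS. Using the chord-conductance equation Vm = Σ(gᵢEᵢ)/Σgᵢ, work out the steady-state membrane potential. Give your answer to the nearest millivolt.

-17 mV

Σ gᵢEᵢ = 16·(-24.0) + 1.9·(38.3) = -311.23
Σ gᵢ = 16 + 1.9 = 17.9
Vm = -311.23 / 17.9 = -17.39 mV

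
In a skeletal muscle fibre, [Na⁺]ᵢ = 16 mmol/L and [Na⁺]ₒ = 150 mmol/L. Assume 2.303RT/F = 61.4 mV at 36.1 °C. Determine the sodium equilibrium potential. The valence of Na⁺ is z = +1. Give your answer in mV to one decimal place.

E = (61.4/z) · log₁₀([Na⁺]_out/[Na⁺]_in) with z = +1.
= (61.4/1) · log₁₀(150/16) = 61.40 · log₁₀(9.375)
= 61.40 · (0.9720) = 59.68 mV

59.7 mV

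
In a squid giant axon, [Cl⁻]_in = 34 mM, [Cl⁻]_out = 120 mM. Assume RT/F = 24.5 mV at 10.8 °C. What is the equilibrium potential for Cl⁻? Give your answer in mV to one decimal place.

E = (24.5/z) · ln([Cl⁻]_out/[Cl⁻]_in) with z = -1.
For an anion, dividing by z = -1 reverses the sign.
= (24.5/-1) · ln(120/34) = -24.50 · ln(3.529)
= -24.50 · (1.2611) = -30.90 mV

-30.9 mV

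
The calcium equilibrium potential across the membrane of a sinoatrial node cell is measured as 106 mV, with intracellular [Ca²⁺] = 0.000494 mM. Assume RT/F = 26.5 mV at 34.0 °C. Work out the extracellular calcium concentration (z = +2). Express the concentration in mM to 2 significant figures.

1.5 mM

Nernst: E = (26.5/2) · ln([out]/[in]), so ln([out]/[in]) = 106.0 × 2 / 26.5 = 8.0000.
[out]/[in] = e^(8.0000) = 2981.
[out] = 2981 × 0.000494 = 1.473 mM.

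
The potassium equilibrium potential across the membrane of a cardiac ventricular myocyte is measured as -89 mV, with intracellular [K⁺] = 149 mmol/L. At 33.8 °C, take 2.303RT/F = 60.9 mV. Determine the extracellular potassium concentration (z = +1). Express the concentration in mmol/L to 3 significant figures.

5.15 mmol/L

Nernst: E = (60.9/1) · log₁₀([out]/[in]), so log₁₀([out]/[in]) = -89.0 × 1 / 60.9 = -1.4614.
[out]/[in] = 10^(-1.4614) = 0.03456.
[out] = 0.03456 × 149 = 5.15 mmol/L.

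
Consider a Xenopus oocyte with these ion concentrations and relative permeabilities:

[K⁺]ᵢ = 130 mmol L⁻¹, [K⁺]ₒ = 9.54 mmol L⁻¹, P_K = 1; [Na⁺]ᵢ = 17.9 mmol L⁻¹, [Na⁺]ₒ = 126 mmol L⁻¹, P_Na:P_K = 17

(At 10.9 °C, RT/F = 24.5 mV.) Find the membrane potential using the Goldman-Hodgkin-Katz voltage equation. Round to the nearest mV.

39 mV

Vm = 24.5 · ln[(Σ P·[cation]ₒ + Σ P·[anion]ᵢ) / (Σ P·[cation]ᵢ + Σ P·[anion]ₒ)]
Numerator = 1×9.54 + 17×126 = 2152
Denominator = 1×130 + 17×17.9 = 434.3
Vm = 24.5 · ln(4.954) = 24.5 × (1.6002) = 39.20 mV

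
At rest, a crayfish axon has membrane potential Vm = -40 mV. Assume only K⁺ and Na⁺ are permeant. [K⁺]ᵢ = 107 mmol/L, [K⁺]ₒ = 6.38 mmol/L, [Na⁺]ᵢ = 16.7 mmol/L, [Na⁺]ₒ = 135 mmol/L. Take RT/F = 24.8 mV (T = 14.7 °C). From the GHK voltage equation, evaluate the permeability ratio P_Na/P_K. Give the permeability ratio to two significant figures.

Let α = P_Na/P_K. GHK: Vm = 24.8·ln[(Kₒ + α·Naₒ)/(Kᵢ + α·Naᵢ)].
e^(Vm/24.8) = e^(-40.0/24.8) = 0.19931
So 0.19931·(Kᵢ + α·Naᵢ) = Kₒ + α·Naₒ → α = (0.19931·107.0 − 6.38) / (135.0 − 0.19931·16.7)
α = (21.33 − 6.38) / (135.0 − 3.328) = 14.95/131.7 = 0.1135

0.11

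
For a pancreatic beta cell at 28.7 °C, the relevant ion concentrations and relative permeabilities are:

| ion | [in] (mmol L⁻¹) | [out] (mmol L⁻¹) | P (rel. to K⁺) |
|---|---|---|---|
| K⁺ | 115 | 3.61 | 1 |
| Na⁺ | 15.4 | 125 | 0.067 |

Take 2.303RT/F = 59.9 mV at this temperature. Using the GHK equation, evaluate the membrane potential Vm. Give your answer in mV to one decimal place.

Vm = 59.9 · log₁₀[(Σ P·[cation]ₒ + Σ P·[anion]ᵢ) / (Σ P·[cation]ᵢ + Σ P·[anion]ₒ)]
Numerator = 1×3.61 + 0.067×125 = 11.98
Denominator = 1×115 + 0.067×15.4 = 116
Vm = 59.9 · log₁₀(0.10329) = 59.9 × (-0.9859) = -59.06 mV

-59.1 mV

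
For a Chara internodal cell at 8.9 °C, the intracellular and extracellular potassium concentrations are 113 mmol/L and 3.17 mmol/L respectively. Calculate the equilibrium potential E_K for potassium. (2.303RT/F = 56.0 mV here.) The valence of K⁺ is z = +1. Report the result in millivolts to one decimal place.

E = (56.0/z) · log₁₀([K⁺]_out/[K⁺]_in) with z = +1.
= (56.0/1) · log₁₀(3.17/113) = 56.00 · log₁₀(0.02805)
= 56.00 · (-1.5520) = -86.91 mV

-86.9 mV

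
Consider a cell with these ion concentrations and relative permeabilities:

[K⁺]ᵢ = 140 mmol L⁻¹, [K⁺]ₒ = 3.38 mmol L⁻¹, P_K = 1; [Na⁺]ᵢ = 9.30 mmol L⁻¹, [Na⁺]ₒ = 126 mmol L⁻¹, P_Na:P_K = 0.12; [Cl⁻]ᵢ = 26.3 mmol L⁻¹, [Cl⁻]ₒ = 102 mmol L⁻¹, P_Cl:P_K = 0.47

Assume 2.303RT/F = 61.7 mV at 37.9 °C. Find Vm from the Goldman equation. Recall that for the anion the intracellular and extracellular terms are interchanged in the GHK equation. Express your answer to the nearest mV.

Vm = 61.7 · log₁₀[(Σ P·[cation]ₒ + Σ P·[anion]ᵢ) / (Σ P·[cation]ᵢ + Σ P·[anion]ₒ)]
Numerator = 1×3.38 + 0.12×126 + 0.47×26.3 = 30.86
Denominator = 1×140 + 0.12×9.30 + 0.47×102 = 189.1
Vm = 61.7 · log₁₀(0.16324) = 61.7 × (-0.7872) = -48.57 mV

-49 mV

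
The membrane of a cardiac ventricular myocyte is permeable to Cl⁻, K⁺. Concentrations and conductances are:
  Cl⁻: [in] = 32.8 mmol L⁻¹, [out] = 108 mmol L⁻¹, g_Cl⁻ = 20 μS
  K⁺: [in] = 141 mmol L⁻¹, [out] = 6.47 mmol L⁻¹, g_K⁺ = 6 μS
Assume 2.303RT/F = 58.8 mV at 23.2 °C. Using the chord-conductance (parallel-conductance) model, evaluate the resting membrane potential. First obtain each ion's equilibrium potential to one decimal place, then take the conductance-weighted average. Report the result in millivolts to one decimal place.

-41.5 mV

E_Cl⁻ = (58.8/-1)·log₁₀(108/32.8) = -30.4 mV
E_K⁺ = (58.8/1)·log₁₀(6.47/141) = -78.7 mV
Vm = (Σ gᵢEᵢ)/(Σ gᵢ) = (20·-30.4 + 6·-78.7) / (20 + 6)
= -1080.20 / 26 = -41.55 mV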